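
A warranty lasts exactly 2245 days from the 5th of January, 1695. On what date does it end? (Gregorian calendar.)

February 28, 1701

+365 (one year) → Jan 5, 1696 (1880 left).
+366 (one year; includes Feb 29, 1696) → Jan 5, 1697 (1514 left).
+365 (one year) → Jan 5, 1698 (1149 left).
+365 (one year) → Jan 5, 1699 (784 left).
+365 (one year) → Jan 5, 1700 (419 left).
+365 (one year) → Jan 5, 1701 (54 left).
Jan has 31 days: +27 → Feb 1, 1701 (27 left).
+27 → Feb 28, 1701.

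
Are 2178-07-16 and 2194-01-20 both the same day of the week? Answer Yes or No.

From Jul 16, 2178 to Jan 20, 2194 is 5667 days.
5667 mod 7 = 4, so they are different weekdays.
(Jul 16, 2178 is a Thursday; Jan 20, 2194 is a Monday.)

No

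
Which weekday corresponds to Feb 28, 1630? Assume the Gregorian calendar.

Thursday

Doomsday rule: the anchor day for the 1600s is Tuesday. For year 30: 30÷12 = 2 r 6, and 6÷4 = 1, so 2+6+1 = 9.
Tuesday + 9 ≡ Thursday — that's 1630's doomsday.
In February the doomsday date is Feb 28 (1630 is not a leap year).
Feb 28 is the doomsday itself: Thursday.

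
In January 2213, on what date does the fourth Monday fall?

January 1, 2213 is a Friday.
The first Monday is therefore January 4 (3 days later).
The fourth Monday is 4 + 3×7 = January 25.

January 25, 2213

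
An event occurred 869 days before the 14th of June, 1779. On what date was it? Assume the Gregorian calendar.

−365 (one year) → Jun 14, 1778 (504 left).
−365 (one year) → Jun 14, 1777 (139 left).
−14 → May 31, 1777 (end of May, 31 days; 125 left).
−31 → Apr 30, 1777 (end of Apr, 30 days; 94 left).
−30 → Mar 31, 1777 (end of Mar, 31 days; 64 left).
−31 → Feb 28, 1777 (end of Feb, 28 days; 33 left).
−28 → Jan 31, 1777 (end of Jan, 31 days; 5 left).
−5 → Jan 26, 1777.

January 26, 1777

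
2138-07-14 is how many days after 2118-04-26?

Apr 26, 2118 → Apr 26, 2119: 365 days.
Apr 26, 2119 → Apr 26, 2120: 366 days (Feb 29, 2120 is in that span).
Apr 26, 2120 → Apr 26, 2121: 365 days.
Apr 26, 2121 → Apr 26, 2122: 365 days.
Apr 26, 2122 → Apr 26, 2123: 365 days.
Apr 26, 2123 → Apr 26, 2124: 366 days (Feb 29, 2124 is in that span).
Apr 26, 2124 → Apr 26, 2125: 365 days.
Apr 26, 2125 → Apr 26, 2126: 365 days.
Apr 26, 2126 → Apr 26, 2127: 365 days.
Apr 26, 2127 → Apr 26, 2128: 366 days (Feb 29, 2128 is in that span).
Apr 26, 2128 → Apr 26, 2129: 365 days.
Apr 26, 2129 → Apr 26, 2130: 365 days.
Apr 26, 2130 → Apr 26, 2131: 365 days.
Apr 26, 2131 → Apr 26, 2132: 366 days (Feb 29, 2132 is in that span).
Apr 26, 2132 → Apr 26, 2133: 365 days.
Apr 26, 2133 → Apr 26, 2134: 365 days.
Apr 26, 2134 → Apr 26, 2135: 365 days.
Apr 26, 2135 → Apr 26, 2136: 366 days (Feb 29, 2136 is in that span).
Apr 26, 2136 → Apr 26, 2137: 365 days.
Apr 26, 2137 → Apr 26, 2138: 365 days.
Apr 26, 2138 → May 26, 2138: 30 days (April has 30).
May 26, 2138 → Jun 26, 2138: 31 days (May has 31).
Jun 26, 2138 → Jul 14, 2138: 18 days.
Total: 7384 days.

7384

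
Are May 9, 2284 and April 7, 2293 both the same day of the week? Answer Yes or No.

Yes

From May 9, 2284 to Apr 7, 2293 is 3255 days.
3255 mod 7 = 0, so they are the same weekday.
(May 9, 2284 is a Friday; Apr 7, 2293 is a Friday.)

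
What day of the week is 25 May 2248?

Thursday

Doomsday rule: the anchor day for the 2200s is Friday. For year 48: 48÷12 = 4 r 0, and 0÷4 = 0, so 4+0+0 = 4.
Friday + 4 ≡ Tuesday — that's 2248's doomsday.
In May the doomsday date is May 9.
May 25 is 16 days after May 9; 16 mod 7 = 2, so Tuesday + 2 = Thursday.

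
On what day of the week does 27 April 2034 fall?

Doomsday rule: the anchor day for the 2000s is Tuesday. For year 34: 34÷12 = 2 r 10, and 10÷4 = 2, so 2+10+2 = 14.
Tuesday + 14 ≡ Tuesday — that's 2034's doomsday.
In April the doomsday date is Apr 4.
Apr 27 is 23 days after Apr 4; 23 mod 7 = 2, so Tuesday + 2 = Thursday.

Thursday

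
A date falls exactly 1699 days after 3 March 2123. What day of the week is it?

Mar 3, 2123 is a Wednesday.
1699 mod 7 = 5, so 1699 days after a Wednesday is Wednesday + 5 = Monday.

Monday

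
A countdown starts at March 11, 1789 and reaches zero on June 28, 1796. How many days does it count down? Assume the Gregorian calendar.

2666

Mar 11, 1789 → Mar 11, 1790: 365 days.
Mar 11, 1790 → Mar 11, 1791: 365 days.
Mar 11, 1791 → Mar 11, 1792: 366 days (Feb 29, 1792 is in that span).
Mar 11, 1792 → Mar 11, 1793: 365 days.
Mar 11, 1793 → Mar 11, 1794: 365 days.
Mar 11, 1794 → Mar 11, 1795: 365 days.
Mar 11, 1795 → Mar 11, 1796: 366 days (Feb 29, 1796 is in that span).
Mar 11, 1796 → Apr 11, 1796: 31 days (March has 31).
Apr 11, 1796 → May 11, 1796: 30 days (April has 30).
May 11, 1796 → Jun 11, 1796: 31 days (May has 31).
Jun 11, 1796 → Jun 28, 1796: 17 days.
Total: 2666 days.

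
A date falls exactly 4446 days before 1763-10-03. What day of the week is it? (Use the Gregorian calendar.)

Sunday

First find the weekday of Oct 3, 1763. Doomsday rule: the anchor day for the 1700s is Sunday. For year 63: 63÷12 = 5 r 3, and 3÷4 = 0, so 5+3+0 = 8.
Sunday + 8 ≡ Monday — that's 1763's doomsday.
In October the doomsday date is Oct 10.
Oct 3 is 7 days before Oct 10; 7 mod 7 = 0, so Monday − 0 = Monday.
4446 mod 7 = 1, so 4446 days before a Monday is Monday − 1 = Sunday.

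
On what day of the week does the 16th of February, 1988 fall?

January 1, 1988 is a Friday.
Jan 1, 1988 → Feb 1, 1988: 31 days (January has 31).
Feb 1, 1988 → Feb 16, 1988: 15 days.
Total: 46 days.
46 mod 7 = 4, so Friday + 4 = Tuesday.

Tuesday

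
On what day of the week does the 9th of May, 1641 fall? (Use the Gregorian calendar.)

Doomsday rule: the anchor day for the 1600s is Tuesday. For year 41: 41÷12 = 3 r 5, and 5÷4 = 1, so 3+5+1 = 9.
Tuesday + 9 ≡ Thursday — that's 1641's doomsday.
In May the doomsday date is May 9.
May 9 is the doomsday itself: Thursday.

Thursday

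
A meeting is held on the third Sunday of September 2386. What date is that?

September 1, 2386 is a Monday.
The first Sunday is therefore September 7 (6 days later).
The third Sunday is 7 + 2×7 = September 21.

September 21, 2386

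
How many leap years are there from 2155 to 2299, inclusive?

Multiples of 4 in [2155,2299]: 36.
Of those, multiples of 100: 1 (not leap unless ÷400).
Multiples of 400: 0.
Leap years = 36 − 1 + 0 = 35.

35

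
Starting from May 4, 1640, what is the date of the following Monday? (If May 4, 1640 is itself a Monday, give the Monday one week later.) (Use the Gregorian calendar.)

May 4, 1640 is a Friday.
From Friday to the next Monday is 3 days.
May 4, 1640 + 3 = May 7, 1640.

May 7, 1640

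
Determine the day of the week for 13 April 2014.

Doomsday rule: the anchor day for the 2000s is Tuesday. For year 14: 14÷12 = 1 r 2, and 2÷4 = 0, so 1+2+0 = 3.
Tuesday + 3 ≡ Friday — that's 2014's doomsday.
In April the doomsday date is Apr 4.
Apr 13 is 9 days after Apr 4; 9 mod 7 = 2, so Friday + 2 = Sunday.

Sunday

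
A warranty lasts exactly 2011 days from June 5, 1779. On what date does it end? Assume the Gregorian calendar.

+366 (one year; includes Feb 29, 1780) → Jun 5, 1780 (1645 left).
+365 (one year) → Jun 5, 1781 (1280 left).
+365 (one year) → Jun 5, 1782 (915 left).
+365 (one year) → Jun 5, 1783 (550 left).
+366 (one year; includes Feb 29, 1784) → Jun 5, 1784 (184 left).
Jun has 30 days: +26 → Jul 1, 1784 (158 left).
Jul has 31 days: +31 → Aug 1, 1784 (127 left).
Aug has 31 days: +31 → Sep 1, 1784 (96 left).
Sep has 30 days: +30 → Oct 1, 1784 (66 left).
Oct has 31 days: +31 → Nov 1, 1784 (35 left).
Nov has 30 days: +30 → Dec 1, 1784 (5 left).
+5 → Dec 6, 1784.

December 6, 1784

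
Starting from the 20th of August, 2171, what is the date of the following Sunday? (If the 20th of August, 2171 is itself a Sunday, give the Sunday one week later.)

August 25, 2171

Aug 20, 2171 is a Tuesday.
From Tuesday to the next Sunday is 5 days.
Aug 20, 2171 + 5 = Aug 25, 2171.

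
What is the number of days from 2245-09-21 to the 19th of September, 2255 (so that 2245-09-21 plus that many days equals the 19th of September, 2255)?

Sep 21, 2245 → Sep 21, 2246: 365 days.
Sep 21, 2246 → Sep 21, 2247: 365 days.
Sep 21, 2247 → Sep 21, 2248: 366 days (Feb 29, 2248 is in that span).
Sep 21, 2248 → Sep 21, 2249: 365 days.
Sep 21, 2249 → Sep 21, 2250: 365 days.
Sep 21, 2250 → Sep 21, 2251: 365 days.
Sep 21, 2251 → Sep 21, 2252: 366 days (Feb 29, 2252 is in that span).
Sep 21, 2252 → Sep 21, 2253: 365 days.
Sep 21, 2253 → Sep 21, 2254: 365 days.
Sep 21, 2254 → Oct 21, 2254: 30 days (September has 30).
Oct 21, 2254 → Nov 21, 2254: 31 days (October has 31).
Nov 21, 2254 → Dec 21, 2254: 30 days (November has 30).
Dec 21, 2254 → Jan 21, 2255: 31 days (December has 31).
Jan 21, 2255 → Feb 21, 2255: 31 days (January has 31).
Feb 21, 2255 → Mar 21, 2255: 28 days (February has 28).
Mar 21, 2255 → Apr 21, 2255: 31 days (March has 31).
Apr 21, 2255 → May 21, 2255: 30 days (April has 30).
May 21, 2255 → Jun 21, 2255: 31 days (May has 31).
Jun 21, 2255 → Jul 21, 2255: 30 days (June has 30).
Jul 21, 2255 → Aug 21, 2255: 31 days (July has 31).
Aug 21, 2255 → Sep 19, 2255: 29 days.
Total: 3650 days.

3650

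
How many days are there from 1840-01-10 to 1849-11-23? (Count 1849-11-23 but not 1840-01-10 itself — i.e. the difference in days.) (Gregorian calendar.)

3605

Jan 10, 1840 → Jan 10, 1841: 366 days (Feb 29, 1840 is in that span).
Jan 10, 1841 → Jan 10, 1842: 365 days.
Jan 10, 1842 → Jan 10, 1843: 365 days.
Jan 10, 1843 → Jan 10, 1844: 365 days.
Jan 10, 1844 → Jan 10, 1845: 366 days (Feb 29, 1844 is in that span).
Jan 10, 1845 → Jan 10, 1846: 365 days.
Jan 10, 1846 → Jan 10, 1847: 365 days.
Jan 10, 1847 → Jan 10, 1848: 365 days.
Jan 10, 1848 → Jan 10, 1849: 366 days (Feb 29, 1848 is in that span).
Jan 10, 1849 → Feb 10, 1849: 31 days (January has 31).
Feb 10, 1849 → Mar 10, 1849: 28 days (February has 28).
Mar 10, 1849 → Apr 10, 1849: 31 days (March has 31).
Apr 10, 1849 → May 10, 1849: 30 days (April has 30).
May 10, 1849 → Jun 10, 1849: 31 days (May has 31).
Jun 10, 1849 → Jul 10, 1849: 30 days (June has 30).
Jul 10, 1849 → Aug 10, 1849: 31 days (July has 31).
Aug 10, 1849 → Sep 10, 1849: 31 days (August has 31).
Sep 10, 1849 → Oct 10, 1849: 30 days (September has 30).
Oct 10, 1849 → Nov 10, 1849: 31 days (October has 31).
Nov 10, 1849 → Nov 23, 1849: 13 days.
Total: 3605 days.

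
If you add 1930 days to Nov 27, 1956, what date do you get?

+365 (one year) → Nov 27, 1957 (1565 left).
+365 (one year) → Nov 27, 1958 (1200 left).
+365 (one year) → Nov 27, 1959 (835 left).
+366 (one year; includes Feb 29, 1960) → Nov 27, 1960 (469 left).
+365 (one year) → Nov 27, 1961 (104 left).
Nov has 30 days: +4 → Dec 1, 1961 (100 left).
Dec has 31 days: +31 → Jan 1, 1962 (69 left).
Jan has 31 days: +31 → Feb 1, 1962 (38 left).
Feb has 28 days: +28 → Mar 1, 1962 (10 left).
+10 → Mar 11, 1962.

March 11, 1962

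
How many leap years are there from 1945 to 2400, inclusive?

111

Multiples of 4 in [1945,2400]: 114.
Of those, multiples of 100: 5 (not leap unless ÷400).
Multiples of 400: 2.
Leap years = 114 − 5 + 2 = 111.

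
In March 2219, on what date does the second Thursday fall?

March 11, 2219

March 1, 2219 is a Monday.
The first Thursday is therefore March 4 (3 days later).
The second Thursday is 4 + 1×7 = March 11.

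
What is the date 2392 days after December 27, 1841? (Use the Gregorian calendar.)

+365 (one year) → Dec 27, 1842 (2027 left).
+365 (one year) → Dec 27, 1843 (1662 left).
+366 (one year; includes Feb 29, 1844) → Dec 27, 1844 (1296 left).
+365 (one year) → Dec 27, 1845 (931 left).
+365 (one year) → Dec 27, 1846 (566 left).
+365 (one year) → Dec 27, 1847 (201 left).
Dec has 31 days: +5 → Jan 1, 1848 (196 left).
Jan has 31 days: +31 → Feb 1, 1848 (165 left).
Feb has 29 days: +29 → Mar 1, 1848 (136 left).
Mar has 31 days: +31 → Apr 1, 1848 (105 left).
Apr has 30 days: +30 → May 1, 1848 (75 left).
May has 31 days: +31 → Jun 1, 1848 (44 left).
Jun has 30 days: +30 → Jul 1, 1848 (14 left).
+14 → Jul 15, 1848.

July 15, 1848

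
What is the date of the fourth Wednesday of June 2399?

June 23, 2399

June 1, 2399 is a Tuesday.
The first Wednesday is therefore June 2 (1 days later).
The fourth Wednesday is 2 + 3×7 = June 23.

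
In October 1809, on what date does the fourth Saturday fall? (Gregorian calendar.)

October 28, 1809

October 1, 1809 is a Sunday.
The first Saturday is therefore October 7 (6 days later).
The fourth Saturday is 7 + 3×7 = October 28.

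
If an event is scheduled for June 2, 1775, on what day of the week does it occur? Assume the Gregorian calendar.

Doomsday rule: the anchor day for the 1700s is Sunday. For year 75: 75÷12 = 6 r 3, and 3÷4 = 0, so 6+3+0 = 9.
Sunday + 9 ≡ Tuesday — that's 1775's doomsday.
In June the doomsday date is Jun 6.
Jun 2 is 4 days before Jun 6; 4 mod 7 = 4, so Tuesday − 4 = Friday.

Friday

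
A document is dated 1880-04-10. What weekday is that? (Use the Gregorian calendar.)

Saturday

Doomsday rule: the anchor day for the 1800s is Friday. For year 80: 80÷12 = 6 r 8, and 8÷4 = 2, so 6+8+2 = 16.
Friday + 16 ≡ Sunday — that's 1880's doomsday.
In April the doomsday date is Apr 4.
Apr 10 is 6 days after Apr 4; 6 mod 7 = 6, so Sunday + 6 = Saturday.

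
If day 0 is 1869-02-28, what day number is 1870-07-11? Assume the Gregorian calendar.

498

Feb 28, 1869 → Feb 28, 1870: 365 days.
Feb 28, 1870 → Mar 28, 1870: 28 days (February has 28).
Mar 28, 1870 → Apr 28, 1870: 31 days (March has 31).
Apr 28, 1870 → May 28, 1870: 30 days (April has 30).
May 28, 1870 → Jun 28, 1870: 31 days (May has 31).
Jun 28, 1870 → Jul 11, 1870: 13 days.
Total: 498 days.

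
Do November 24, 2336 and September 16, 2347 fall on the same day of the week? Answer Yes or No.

From Nov 24, 2336 to Sep 16, 2347 is 3948 days.
3948 mod 7 = 0, so they are the same weekday.
(Nov 24, 2336 is a Tuesday; Sep 16, 2347 is a Tuesday.)

Yes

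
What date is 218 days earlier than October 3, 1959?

February 27, 1959

−3 → Sep 30, 1959 (end of Sep, 30 days; 215 left).
−30 → Aug 31, 1959 (end of Aug, 31 days; 185 left).
−31 → Jul 31, 1959 (end of Jul, 31 days; 154 left).
−31 → Jun 30, 1959 (end of Jun, 30 days; 123 left).
−30 → May 31, 1959 (end of May, 31 days; 93 left).
−31 → Apr 30, 1959 (end of Apr, 30 days; 62 left).
−30 → Mar 31, 1959 (end of Mar, 31 days; 32 left).
−31 → Feb 28, 1959 (end of Feb, 28 days; 1 left).
−1 → Feb 27, 1959.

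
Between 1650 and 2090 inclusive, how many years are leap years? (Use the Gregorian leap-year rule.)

Multiples of 4 in [1650,2090]: 110.
Of those, multiples of 100: 4 (not leap unless ÷400).
Multiples of 400: 1.
Leap years = 110 − 4 + 1 = 107.

107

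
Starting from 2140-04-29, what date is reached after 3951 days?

+365 (one year) → Apr 29, 2141 (3586 left).
+365 (one year) → Apr 29, 2142 (3221 left).
+365 (one year) → Apr 29, 2143 (2856 left).
+366 (one year; includes Feb 29, 2144) → Apr 29, 2144 (2490 left).
+365 (one year) → Apr 29, 2145 (2125 left).
+365 (one year) → Apr 29, 2146 (1760 left).
+365 (one year) → Apr 29, 2147 (1395 left).
+366 (one year; includes Feb 29, 2148) → Apr 29, 2148 (1029 left).
+365 (one year) → Apr 29, 2149 (664 left).
+365 (one year) → Apr 29, 2150 (299 left).
Apr has 30 days: +2 → May 1, 2150 (297 left).
May has 31 days: +31 → Jun 1, 2150 (266 left).
Jun has 30 days: +30 → Jul 1, 2150 (236 left).
Jul has 31 days: +31 → Aug 1, 2150 (205 left).
Aug has 31 days: +31 → Sep 1, 2150 (174 left).
Sep has 30 days: +30 → Oct 1, 2150 (144 left).
Oct has 31 days: +31 → Nov 1, 2150 (113 left).
Nov has 30 days: +30 → Dec 1, 2150 (83 left).
Dec has 31 days: +31 → Jan 1, 2151 (52 left).
Jan has 31 days: +31 → Feb 1, 2151 (21 left).
+21 → Feb 22, 2151.

February 22, 2151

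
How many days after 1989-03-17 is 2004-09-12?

5658

Mar 17, 1989 → Mar 17, 1990: 365 days.
Mar 17, 1990 → Mar 17, 1991: 365 days.
Mar 17, 1991 → Mar 17, 1992: 366 days (Feb 29, 1992 is in that span).
Mar 17, 1992 → Mar 17, 1993: 365 days.
Mar 17, 1993 → Mar 17, 1994: 365 days.
Mar 17, 1994 → Mar 17, 1995: 365 days.
Mar 17, 1995 → Mar 17, 1996: 366 days (Feb 29, 1996 is in that span).
Mar 17, 1996 → Mar 17, 1997: 365 days.
Mar 17, 1997 → Mar 17, 1998: 365 days.
Mar 17, 1998 → Mar 17, 1999: 365 days.
Mar 17, 1999 → Mar 17, 2000: 366 days (Feb 29, 2000 is in that span).
Mar 17, 2000 → Mar 17, 2001: 365 days.
Mar 17, 2001 → Mar 17, 2002: 365 days.
Mar 17, 2002 → Mar 17, 2003: 365 days.
Mar 17, 2003 → Mar 17, 2004: 366 days (Feb 29, 2004 is in that span).
Mar 17, 2004 → Apr 17, 2004: 31 days (March has 31).
Apr 17, 2004 → May 17, 2004: 30 days (April has 30).
May 17, 2004 → Jun 17, 2004: 31 days (May has 31).
Jun 17, 2004 → Jul 17, 2004: 30 days (June has 30).
Jul 17, 2004 → Aug 17, 2004: 31 days (July has 31).
Aug 17, 2004 → Sep 12, 2004: 26 days.
Total: 5658 days.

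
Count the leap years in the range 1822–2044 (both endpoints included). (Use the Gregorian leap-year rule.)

Multiples of 4 in [1822,2044]: 56.
Of those, multiples of 100: 2 (not leap unless ÷400).
Multiples of 400: 1.
Leap years = 56 − 2 + 1 = 55.

55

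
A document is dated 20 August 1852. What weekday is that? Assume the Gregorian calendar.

January 1, 1852 is a Thursday.
Jan 1, 1852 → Feb 1, 1852: 31 days (January has 31).
Feb 1, 1852 → Mar 1, 1852: 29 days (February has 29).
Mar 1, 1852 → Apr 1, 1852: 31 days (March has 31).
Apr 1, 1852 → May 1, 1852: 30 days (April has 30).
May 1, 1852 → Jun 1, 1852: 31 days (May has 31).
Jun 1, 1852 → Jul 1, 1852: 30 days (June has 30).
Jul 1, 1852 → Aug 1, 1852: 31 days (July has 31).
Aug 1, 1852 → Aug 20, 1852: 19 days.
Total: 232 days.
232 mod 7 = 1, so Thursday + 1 = Friday.

Friday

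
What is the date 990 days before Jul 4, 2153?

−365 (one year) → Jul 4, 2152 (625 left).
−366 (one year; includes Feb 29, 2152) → Jul 4, 2151 (259 left).
−4 → Jun 30, 2151 (end of Jun, 30 days; 255 left).
−30 → May 31, 2151 (end of May, 31 days; 225 left).
−31 → Apr 30, 2151 (end of Apr, 30 days; 194 left).
−30 → Mar 31, 2151 (end of Mar, 31 days; 164 left).
−31 → Feb 28, 2151 (end of Feb, 28 days; 133 left).
−28 → Jan 31, 2151 (end of Jan, 31 days; 105 left).
−31 → Dec 31, 2150 (end of Dec, 31 days; 74 left).
−31 → Nov 30, 2150 (end of Nov, 30 days; 43 left).
−30 → Oct 31, 2150 (end of Oct, 31 days; 13 left).
−13 → Oct 18, 2150.

October 18, 2150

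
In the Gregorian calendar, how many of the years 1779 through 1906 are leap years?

30

Multiples of 4 in [1779,1906]: 32.
Of those, multiples of 100: 2 (not leap unless ÷400).
Multiples of 400: 0.
Leap years = 32 − 2 + 0 = 30.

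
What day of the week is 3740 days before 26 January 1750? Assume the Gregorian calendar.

First find the weekday of Jan 26, 1750. Doomsday rule: the anchor day for the 1700s is Sunday. For year 50: 50÷12 = 4 r 2, and 2÷4 = 0, so 4+2+0 = 6.
Sunday + 6 ≡ Saturday — that's 1750's doomsday.
In January the doomsday date is Jan 3 (1750 is not a leap year).
Jan 26 is 23 days after Jan 3; 23 mod 7 = 2, so Saturday + 2 = Monday.
3740 mod 7 = 2, so 3740 days before a Monday is Monday − 2 = Saturday.

Saturday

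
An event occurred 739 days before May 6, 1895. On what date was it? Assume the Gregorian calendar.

−365 (one year) → May 6, 1894 (374 left).
−6 → Apr 30, 1894 (end of Apr, 30 days; 368 left).
−30 → Mar 31, 1894 (end of Mar, 31 days; 338 left).
−31 → Feb 28, 1894 (end of Feb, 28 days; 307 left).
−28 → Jan 31, 1894 (end of Jan, 31 days; 279 left).
−31 → Dec 31, 1893 (end of Dec, 31 days; 248 left).
−31 → Nov 30, 1893 (end of Nov, 30 days; 217 left).
−30 → Oct 31, 1893 (end of Oct, 31 days; 187 left).
−31 → Sep 30, 1893 (end of Sep, 30 days; 156 left).
−30 → Aug 31, 1893 (end of Aug, 31 days; 126 left).
−31 → Jul 31, 1893 (end of Jul, 31 days; 95 left).
−31 → Jun 30, 1893 (end of Jun, 30 days; 64 left).
−30 → May 31, 1893 (end of May, 31 days; 34 left).
−31 → Apr 30, 1893 (end of Apr, 30 days; 3 left).
−3 → Apr 27, 1893.

April 27, 1893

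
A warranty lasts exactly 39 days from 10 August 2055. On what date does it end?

September 18, 2055

Aug has 31 days: +22 → Sep 1, 2055 (17 left).
+17 → Sep 18, 2055.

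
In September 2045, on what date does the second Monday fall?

September 1, 2045 is a Friday.
The first Monday is therefore September 4 (3 days later).
The second Monday is 4 + 1×7 = September 11.

September 11, 2045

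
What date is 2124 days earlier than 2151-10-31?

January 6, 2146

−365 (one year) → Oct 31, 2150 (1759 left).
−365 (one year) → Oct 31, 2149 (1394 left).
−365 (one year) → Oct 31, 2148 (1029 left).
−366 (one year; includes Feb 29, 2148) → Oct 31, 2147 (663 left).
−365 (one year) → Oct 31, 2146 (298 left).
−31 → Sep 30, 2146 (end of Sep, 30 days; 267 left).
−30 → Aug 31, 2146 (end of Aug, 31 days; 237 left).
−31 → Jul 31, 2146 (end of Jul, 31 days; 206 left).
−31 → Jun 30, 2146 (end of Jun, 30 days; 175 left).
−30 → May 31, 2146 (end of May, 31 days; 145 left).
−31 → Apr 30, 2146 (end of Apr, 30 days; 114 left).
−30 → Mar 31, 2146 (end of Mar, 31 days; 84 left).
−31 → Feb 28, 2146 (end of Feb, 28 days; 53 left).
−28 → Jan 31, 2146 (end of Jan, 31 days; 25 left).
−25 → Jan 6, 2146.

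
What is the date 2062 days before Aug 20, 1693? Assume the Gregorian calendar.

−365 (one year) → Aug 20, 1692 (1697 left).
−366 (one year; includes Feb 29, 1692) → Aug 20, 1691 (1331 left).
−365 (one year) → Aug 20, 1690 (966 left).
−365 (one year) → Aug 20, 1689 (601 left).
−365 (one year) → Aug 20, 1688 (236 left).
−20 → Jul 31, 1688 (end of Jul, 31 days; 216 left).
−31 → Jun 30, 1688 (end of Jun, 30 days; 185 left).
−30 → May 31, 1688 (end of May, 31 days; 155 left).
−31 → Apr 30, 1688 (end of Apr, 30 days; 124 left).
−30 → Mar 31, 1688 (end of Mar, 31 days; 94 left).
−31 → Feb 29, 1688 (end of Feb, 29 days; 63 left).
−29 → Jan 31, 1688 (end of Jan, 31 days; 34 left).
−31 → Dec 31, 1687 (end of Dec, 31 days; 3 left).
−3 → Dec 28, 1687.

December 28, 1687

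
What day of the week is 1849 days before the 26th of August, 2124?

First find the weekday of Aug 26, 2124. Doomsday rule: the anchor day for the 2100s is Sunday. For year 24: 24÷12 = 2 r 0, and 0÷4 = 0, so 2+0+0 = 2.
Sunday + 2 ≡ Tuesday — that's 2124's doomsday.
In August the doomsday date is Aug 8.
Aug 26 is 18 days after Aug 8; 18 mod 7 = 4, so Tuesday + 4 = Saturday.
1849 mod 7 = 1, so 1849 days before a Saturday is Saturday − 1 = Friday.

Friday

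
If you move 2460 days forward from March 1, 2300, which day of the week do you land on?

Mar 1, 2300 is a Thursday.
2460 mod 7 = 3, so 2460 days after a Thursday is Thursday + 3 = Sunday.

Sunday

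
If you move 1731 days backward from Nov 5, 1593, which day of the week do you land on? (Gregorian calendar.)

Nov 5, 1593 is a Friday.
1731 mod 7 = 2, so 1731 days before a Friday is Friday − 2 = Wednesday.

Wednesday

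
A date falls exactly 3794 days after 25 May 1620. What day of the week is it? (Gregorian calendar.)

First find the weekday of May 25, 1620. Doomsday rule: the anchor day for the 1600s is Tuesday. For year 20: 20÷12 = 1 r 8, and 8÷4 = 2, so 1+8+2 = 11.
Tuesday + 11 ≡ Saturday — that's 1620's doomsday.
In May the doomsday date is May 9.
May 25 is 16 days after May 9; 16 mod 7 = 2, so Saturday + 2 = Monday.
3794 mod 7 = 0, so 3794 days after a Monday is Monday + 0 = Monday.

Monday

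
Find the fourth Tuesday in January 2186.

January 24, 2186

January 1, 2186 is a Sunday.
The first Tuesday is therefore January 3 (2 days later).
The fourth Tuesday is 3 + 3×7 = January 24.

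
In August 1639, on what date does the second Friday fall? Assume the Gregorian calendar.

August 12, 1639

August 1, 1639 is a Monday.
The first Friday is therefore August 5 (4 days later).
The second Friday is 5 + 1×7 = August 12.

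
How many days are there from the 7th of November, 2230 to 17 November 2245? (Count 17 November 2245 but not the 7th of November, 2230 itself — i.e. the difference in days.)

5489

Nov 7, 2230 → Nov 7, 2231: 365 days.
Nov 7, 2231 → Nov 7, 2232: 366 days (Feb 29, 2232 is in that span).
Nov 7, 2232 → Nov 7, 2233: 365 days.
Nov 7, 2233 → Nov 7, 2234: 365 days.
Nov 7, 2234 → Nov 7, 2235: 365 days.
Nov 7, 2235 → Nov 7, 2236: 366 days (Feb 29, 2236 is in that span).
Nov 7, 2236 → Nov 7, 2237: 365 days.
Nov 7, 2237 → Nov 7, 2238: 365 days.
Nov 7, 2238 → Nov 7, 2239: 365 days.
Nov 7, 2239 → Nov 7, 2240: 366 days (Feb 29, 2240 is in that span).
Nov 7, 2240 → Nov 7, 2241: 365 days.
Nov 7, 2241 → Nov 7, 2242: 365 days.
Nov 7, 2242 → Nov 7, 2243: 365 days.
Nov 7, 2243 → Nov 7, 2244: 366 days (Feb 29, 2244 is in that span).
Nov 7, 2244 → Dec 7, 2244: 30 days (November has 30).
Dec 7, 2244 → Jan 7, 2245: 31 days (December has 31).
Jan 7, 2245 → Feb 7, 2245: 31 days (January has 31).
Feb 7, 2245 → Mar 7, 2245: 28 days (February has 28).
Mar 7, 2245 → Apr 7, 2245: 31 days (March has 31).
Apr 7, 2245 → May 7, 2245: 30 days (April has 30).
May 7, 2245 → Jun 7, 2245: 31 days (May has 31).
Jun 7, 2245 → Jul 7, 2245: 30 days (June has 30).
Jul 7, 2245 → Aug 7, 2245: 31 days (July has 31).
Aug 7, 2245 → Sep 7, 2245: 31 days (August has 31).
Sep 7, 2245 → Oct 7, 2245: 30 days (September has 30).
Oct 7, 2245 → Nov 7, 2245: 31 days (October has 31).
Nov 7, 2245 → Nov 17, 2245: 10 days.
Total: 5489 days.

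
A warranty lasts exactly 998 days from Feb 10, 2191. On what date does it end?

+365 (one year) → Feb 10, 2192 (633 left).
+366 (one year; includes Feb 29, 2192) → Feb 10, 2193 (267 left).
Feb has 28 days: +19 → Mar 1, 2193 (248 left).
Mar has 31 days: +31 → Apr 1, 2193 (217 left).
Apr has 30 days: +30 → May 1, 2193 (187 left).
May has 31 days: +31 → Jun 1, 2193 (156 left).
Jun has 30 days: +30 → Jul 1, 2193 (126 left).
Jul has 31 days: +31 → Aug 1, 2193 (95 left).
Aug has 31 days: +31 → Sep 1, 2193 (64 left).
Sep has 30 days: +30 → Oct 1, 2193 (34 left).
Oct has 31 days: +31 → Nov 1, 2193 (3 left).
+3 → Nov 4, 2193.

November 4, 2193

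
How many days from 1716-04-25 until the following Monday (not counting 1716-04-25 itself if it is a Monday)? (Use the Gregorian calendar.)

Apr 25, 1716 is a Saturday.
From Saturday to the next Monday is 2 days.

2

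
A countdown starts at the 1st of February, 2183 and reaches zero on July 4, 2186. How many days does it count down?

1249

Feb 1, 2183 → Feb 1, 2184: 365 days.
Feb 1, 2184 → Feb 1, 2185: 366 days (Feb 29, 2184 is in that span).
Feb 1, 2185 → Feb 1, 2186: 365 days.
Feb 1, 2186 → Mar 1, 2186: 28 days (February has 28).
Mar 1, 2186 → Apr 1, 2186: 31 days (March has 31).
Apr 1, 2186 → May 1, 2186: 30 days (April has 30).
May 1, 2186 → Jun 1, 2186: 31 days (May has 31).
Jun 1, 2186 → Jul 1, 2186: 30 days (June has 30).
Jul 1, 2186 → Jul 4, 2186: 3 days.
Total: 1249 days.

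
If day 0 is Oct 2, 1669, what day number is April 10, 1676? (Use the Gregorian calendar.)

Oct 2, 1669 → Oct 2, 1670: 365 days.
Oct 2, 1670 → Oct 2, 1671: 365 days.
Oct 2, 1671 → Oct 2, 1672: 366 days (Feb 29, 1672 is in that span).
Oct 2, 1672 → Oct 2, 1673: 365 days.
Oct 2, 1673 → Oct 2, 1674: 365 days.
Oct 2, 1674 → Oct 2, 1675: 365 days.
Oct 2, 1675 → Nov 2, 1675: 31 days (October has 31).
Nov 2, 1675 → Dec 2, 1675: 30 days (November has 30).
Dec 2, 1675 → Jan 2, 1676: 31 days (December has 31).
Jan 2, 1676 → Feb 2, 1676: 31 days (January has 31).
Feb 2, 1676 → Mar 2, 1676: 29 days (February has 29).
Mar 2, 1676 → Apr 2, 1676: 31 days (March has 31).
Apr 2, 1676 → Apr 10, 1676: 8 days.
Total: 2382 days.

2382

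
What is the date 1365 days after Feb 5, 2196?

November 1, 2199

+366 (one year; includes Feb 29, 2196) → Feb 5, 2197 (999 left).
+365 (one year) → Feb 5, 2198 (634 left).
+365 (one year) → Feb 5, 2199 (269 left).
Feb has 28 days: +24 → Mar 1, 2199 (245 left).
Mar has 31 days: +31 → Apr 1, 2199 (214 left).
Apr has 30 days: +30 → May 1, 2199 (184 left).
May has 31 days: +31 → Jun 1, 2199 (153 left).
Jun has 30 days: +30 → Jul 1, 2199 (123 left).
Jul has 31 days: +31 → Aug 1, 2199 (92 left).
Aug has 31 days: +31 → Sep 1, 2199 (61 left).
Sep has 30 days: +30 → Oct 1, 2199 (31 left).
Oct has 31 days: +31 → Nov 1, 2199 (0 left).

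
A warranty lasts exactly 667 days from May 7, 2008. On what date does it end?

March 5, 2010

+365 (one year) → May 7, 2009 (302 left).
May has 31 days: +25 → Jun 1, 2009 (277 left).
Jun has 30 days: +30 → Jul 1, 2009 (247 left).
Jul has 31 days: +31 → Aug 1, 2009 (216 left).
Aug has 31 days: +31 → Sep 1, 2009 (185 left).
Sep has 30 days: +30 → Oct 1, 2009 (155 left).
Oct has 31 days: +31 → Nov 1, 2009 (124 left).
Nov has 30 days: +30 → Dec 1, 2009 (94 left).
Dec has 31 days: +31 → Jan 1, 2010 (63 left).
Jan has 31 days: +31 → Feb 1, 2010 (32 left).
Feb has 28 days: +28 → Mar 1, 2010 (4 left).
+4 → Mar 5, 2010.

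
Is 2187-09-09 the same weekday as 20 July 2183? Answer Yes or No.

From Jul 20, 2183 to Sep 9, 2187 is 1512 days.
1512 mod 7 = 0, so they are the same weekday.
(Jul 20, 2183 is a Sunday; Sep 9, 2187 is a Sunday.)

Yes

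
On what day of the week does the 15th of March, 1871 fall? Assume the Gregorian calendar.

Doomsday rule: the anchor day for the 1800s is Friday. For year 71: 71÷12 = 5 r 11, and 11÷4 = 2, so 5+11+2 = 18.
Friday + 18 ≡ Tuesday — that's 1871's doomsday.
In March the doomsday date is Mar 14.
Mar 15 is 1 day after Mar 14; 1 mod 7 = 1, so Tuesday + 1 = Wednesday.

Wednesday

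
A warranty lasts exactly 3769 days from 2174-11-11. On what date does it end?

+365 (one year) → Nov 11, 2175 (3404 left).
+366 (one year; includes Feb 29, 2176) → Nov 11, 2176 (3038 left).
+365 (one year) → Nov 11, 2177 (2673 left).
+365 (one year) → Nov 11, 2178 (2308 left).
+365 (one year) → Nov 11, 2179 (1943 left).
+366 (one year; includes Feb 29, 2180) → Nov 11, 2180 (1577 left).
+365 (one year) → Nov 11, 2181 (1212 left).
+365 (one year) → Nov 11, 2182 (847 left).
+365 (one year) → Nov 11, 2183 (482 left).
+366 (one year; includes Feb 29, 2184) → Nov 11, 2184 (116 left).
Nov has 30 days: +20 → Dec 1, 2184 (96 left).
Dec has 31 days: +31 → Jan 1, 2185 (65 left).
Jan has 31 days: +31 → Feb 1, 2185 (34 left).
Feb has 28 days: +28 → Mar 1, 2185 (6 left).
+6 → Mar 7, 2185.

March 7, 2185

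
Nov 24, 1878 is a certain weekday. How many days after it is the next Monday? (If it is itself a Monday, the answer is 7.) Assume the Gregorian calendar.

Nov 24, 1878 is a Sunday.
From Sunday to the next Monday is 1 day.

1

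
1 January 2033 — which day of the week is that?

Doomsday rule: the anchor day for the 2000s is Tuesday. For year 33: 33÷12 = 2 r 9, and 9÷4 = 2, so 2+9+2 = 13.
Tuesday + 13 ≡ Monday — that's 2033's doomsday.
In January the doomsday date is Jan 3 (2033 is not a leap year).
Jan 1 is 2 days before Jan 3; 2 mod 7 = 2, so Monday − 2 = Saturday.

Saturday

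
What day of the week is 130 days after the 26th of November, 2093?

First find the weekday of Nov 26, 2093. Doomsday rule: the anchor day for the 2000s is Tuesday. For year 93: 93÷12 = 7 r 9, and 9÷4 = 2, so 7+9+2 = 18.
Tuesday + 18 ≡ Saturday — that's 2093's doomsday.
In November the doomsday date is Nov 7.
Nov 26 is 19 days after Nov 7; 19 mod 7 = 5, so Saturday + 5 = Thursday.
130 mod 7 = 4, so 130 days after a Thursday is Thursday + 4 = Monday.

Monday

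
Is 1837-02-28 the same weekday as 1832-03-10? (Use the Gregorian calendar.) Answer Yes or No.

No

From Mar 10, 1832 to Feb 28, 1837 is 1816 days.
1816 mod 7 = 3, so they are different weekdays.
(Mar 10, 1832 is a Saturday; Feb 28, 1837 is a Tuesday.)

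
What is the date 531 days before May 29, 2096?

−366 (one year; includes Feb 29, 2096) → May 29, 2095 (165 left).
−29 → Apr 30, 2095 (end of Apr, 30 days; 136 left).
−30 → Mar 31, 2095 (end of Mar, 31 days; 106 left).
−31 → Feb 28, 2095 (end of Feb, 28 days; 75 left).
−28 → Jan 31, 2095 (end of Jan, 31 days; 47 left).
−31 → Dec 31, 2094 (end of Dec, 31 days; 16 left).
−16 → Dec 15, 2094.

December 15, 2094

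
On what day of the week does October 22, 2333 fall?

Doomsday rule: the anchor day for the 2300s is Wednesday. For year 33: 33÷12 = 2 r 9, and 9÷4 = 2, so 2+9+2 = 13.
Wednesday + 13 ≡ Tuesday — that's 2333's doomsday.
In October the doomsday date is Oct 10.
Oct 22 is 12 days after Oct 10; 12 mod 7 = 5, so Tuesday + 5 = Sunday.

Sunday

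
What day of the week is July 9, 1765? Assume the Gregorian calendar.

Tuesday

Doomsday rule: the anchor day for the 1700s is Sunday. For year 65: 65÷12 = 5 r 5, and 5÷4 = 1, so 5+5+1 = 11.
Sunday + 11 ≡ Thursday — that's 1765's doomsday.
In July the doomsday date is Jul 11.
Jul 9 is 2 days before Jul 11; 2 mod 7 = 2, so Thursday − 2 = Tuesday.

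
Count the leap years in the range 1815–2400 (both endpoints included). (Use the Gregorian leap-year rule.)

Multiples of 4 in [1815,2400]: 147.
Of those, multiples of 100: 6 (not leap unless ÷400).
Multiples of 400: 2.
Leap years = 147 − 6 + 2 = 143.

143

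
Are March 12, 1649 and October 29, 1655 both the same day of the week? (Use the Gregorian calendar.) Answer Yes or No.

Yes

From Mar 12, 1649 to Oct 29, 1655 is 2422 days.
2422 mod 7 = 0, so they are the same weekday.
(Mar 12, 1649 is a Friday; Oct 29, 1655 is a Friday.)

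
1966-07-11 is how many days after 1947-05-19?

6993

May 19, 1947 → May 19, 1948: 366 days (Feb 29, 1948 is in that span).
May 19, 1948 → May 19, 1949: 365 days.
May 19, 1949 → May 19, 1950: 365 days.
May 19, 1950 → May 19, 1951: 365 days.
May 19, 1951 → May 19, 1952: 366 days (Feb 29, 1952 is in that span).
May 19, 1952 → May 19, 1953: 365 days.
May 19, 1953 → May 19, 1954: 365 days.
May 19, 1954 → May 19, 1955: 365 days.
May 19, 1955 → May 19, 1956: 366 days (Feb 29, 1956 is in that span).
May 19, 1956 → May 19, 1957: 365 days.
May 19, 1957 → May 19, 1958: 365 days.
May 19, 1958 → May 19, 1959: 365 days.
May 19, 1959 → May 19, 1960: 366 days (Feb 29, 1960 is in that span).
May 19, 1960 → May 19, 1961: 365 days.
May 19, 1961 → May 19, 1962: 365 days.
May 19, 1962 → May 19, 1963: 365 days.
May 19, 1963 → May 19, 1964: 366 days (Feb 29, 1964 is in that span).
May 19, 1964 → May 19, 1965: 365 days.
May 19, 1965 → May 19, 1966: 365 days.
May 19, 1966 → Jun 19, 1966: 31 days (May has 31).
Jun 19, 1966 → Jul 11, 1966: 22 days.
Total: 6993 days.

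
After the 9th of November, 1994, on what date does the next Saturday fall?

November 12, 1994

Nov 9, 1994 is a Wednesday.
From Wednesday to the next Saturday is 3 days.
Nov 9, 1994 + 3 = Nov 12, 1994.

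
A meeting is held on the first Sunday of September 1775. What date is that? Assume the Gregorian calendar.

September 1, 1775 is a Friday.
The first Sunday is therefore September 3 (2 days later).

September 3, 1775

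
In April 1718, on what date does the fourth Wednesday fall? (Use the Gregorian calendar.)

April 1, 1718 is a Friday.
The first Wednesday is therefore April 6 (5 days later).
The fourth Wednesday is 6 + 3×7 = April 27.

April 27, 1718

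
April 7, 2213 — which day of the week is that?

Doomsday rule: the anchor day for the 2200s is Friday. For year 13: 13÷12 = 1 r 1, and 1÷4 = 0, so 1+1+0 = 2.
Friday + 2 ≡ Sunday — that's 2213's doomsday.
In April the doomsday date is Apr 4.
Apr 7 is 3 days after Apr 4; 3 mod 7 = 3, so Sunday + 3 = Wednesday.

Wednesday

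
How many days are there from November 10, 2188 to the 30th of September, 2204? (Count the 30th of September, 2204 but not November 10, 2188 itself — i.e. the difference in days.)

5802

Nov 10, 2188 → Nov 10, 2189: 365 days.
Nov 10, 2189 → Nov 10, 2190: 365 days.
Nov 10, 2190 → Nov 10, 2191: 365 days.
Nov 10, 2191 → Nov 10, 2192: 366 days (Feb 29, 2192 is in that span).
Nov 10, 2192 → Nov 10, 2193: 365 days.
Nov 10, 2193 → Nov 10, 2194: 365 days.
Nov 10, 2194 → Nov 10, 2195: 365 days.
Nov 10, 2195 → Nov 10, 2196: 366 days (Feb 29, 2196 is in that span).
Nov 10, 2196 → Nov 10, 2197: 365 days.
Nov 10, 2197 → Nov 10, 2198: 365 days.
Nov 10, 2198 → Nov 10, 2199: 365 days.
Nov 10, 2199 → Nov 10, 2200: 365 days.
Nov 10, 2200 → Nov 10, 2201: 365 days.
Nov 10, 2201 → Nov 10, 2202: 365 days.
Nov 10, 2202 → Nov 10, 2203: 365 days.
Nov 10, 2203 → Dec 10, 2203: 30 days (November has 30).
Dec 10, 2203 → Jan 10, 2204: 31 days (December has 31).
Jan 10, 2204 → Feb 10, 2204: 31 days (January has 31).
Feb 10, 2204 → Mar 10, 2204: 29 days (February has 29).
Mar 10, 2204 → Apr 10, 2204: 31 days (March has 31).
Apr 10, 2204 → May 10, 2204: 30 days (April has 30).
May 10, 2204 → Jun 10, 2204: 31 days (May has 31).
Jun 10, 2204 → Jul 10, 2204: 30 days (June has 30).
Jul 10, 2204 → Aug 10, 2204: 31 days (July has 31).
Aug 10, 2204 → Sep 10, 2204: 31 days (August has 31).
Sep 10, 2204 → Sep 30, 2204: 20 days.
Total: 5802 days.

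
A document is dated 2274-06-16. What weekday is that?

Tuesday

Doomsday rule: the anchor day for the 2200s is Friday. For year 74: 74÷12 = 6 r 2, and 2÷4 = 0, so 6+2+0 = 8.
Friday + 8 ≡ Saturday — that's 2274's doomsday.
In June the doomsday date is Jun 6.
Jun 16 is 10 days after Jun 6; 10 mod 7 = 3, so Saturday + 3 = Tuesday.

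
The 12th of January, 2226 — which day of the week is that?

Doomsday rule: the anchor day for the 2200s is Friday. For year 26: 26÷12 = 2 r 2, and 2÷4 = 0, so 2+2+0 = 4.
Friday + 4 ≡ Tuesday — that's 2226's doomsday.
In January the doomsday date is Jan 3 (2226 is not a leap year).
Jan 12 is 9 days after Jan 3; 9 mod 7 = 2, so Tuesday + 2 = Thursday.

Thursday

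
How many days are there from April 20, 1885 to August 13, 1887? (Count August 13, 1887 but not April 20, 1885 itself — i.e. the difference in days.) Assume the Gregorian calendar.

845

Apr 20, 1885 → Apr 20, 1886: 365 days.
Apr 20, 1886 → Apr 20, 1887: 365 days.
Apr 20, 1887 → May 20, 1887: 30 days (April has 30).
May 20, 1887 → Jun 20, 1887: 31 days (May has 31).
Jun 20, 1887 → Jul 20, 1887: 30 days (June has 30).
Jul 20, 1887 → Aug 13, 1887: 24 days.
Total: 845 days.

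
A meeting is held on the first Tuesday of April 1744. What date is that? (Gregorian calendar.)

April 7, 1744

April 1, 1744 is a Wednesday.
The first Tuesday is therefore April 7 (6 days later).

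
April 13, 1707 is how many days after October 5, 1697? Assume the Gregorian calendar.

3476

Oct 5, 1697 → Oct 5, 1698: 365 days.
Oct 5, 1698 → Oct 5, 1699: 365 days.
Oct 5, 1699 → Oct 5, 1700: 365 days.
Oct 5, 1700 → Oct 5, 1701: 365 days.
Oct 5, 1701 → Oct 5, 1702: 365 days.
Oct 5, 1702 → Oct 5, 1703: 365 days.
Oct 5, 1703 → Oct 5, 1704: 366 days (Feb 29, 1704 is in that span).
Oct 5, 1704 → Oct 5, 1705: 365 days.
Oct 5, 1705 → Oct 5, 1706: 365 days.
Oct 5, 1706 → Nov 5, 1706: 31 days (October has 31).
Nov 5, 1706 → Dec 5, 1706: 30 days (November has 30).
Dec 5, 1706 → Jan 5, 1707: 31 days (December has 31).
Jan 5, 1707 → Feb 5, 1707: 31 days (January has 31).
Feb 5, 1707 → Mar 5, 1707: 28 days (February has 28).
Mar 5, 1707 → Apr 5, 1707: 31 days (March has 31).
Apr 5, 1707 → Apr 13, 1707: 8 days.
Total: 3476 days.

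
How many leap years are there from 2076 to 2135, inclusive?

14

Multiples of 4 in [2076,2135]: 15.
Of those, multiples of 100: 1 (not leap unless ÷400).
Multiples of 400: 0.
Leap years = 15 − 1 + 0 = 14.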